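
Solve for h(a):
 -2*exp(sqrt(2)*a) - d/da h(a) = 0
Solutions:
 h(a) = C1 - sqrt(2)*exp(sqrt(2)*a)


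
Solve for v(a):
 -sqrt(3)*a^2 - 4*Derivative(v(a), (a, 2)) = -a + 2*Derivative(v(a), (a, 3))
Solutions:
 v(a) = C1 + C2*a + C3*exp(-2*a) - sqrt(3)*a^4/48 + a^3*(1 + sqrt(3))/24 - a^2*(1 + sqrt(3))/16


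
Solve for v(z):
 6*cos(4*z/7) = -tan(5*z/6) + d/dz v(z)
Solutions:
 v(z) = C1 - 6*log(cos(5*z/6))/5 + 21*sin(4*z/7)/2


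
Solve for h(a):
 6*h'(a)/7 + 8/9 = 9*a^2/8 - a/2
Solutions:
 h(a) = C1 + 7*a^3/16 - 7*a^2/24 - 28*a/27


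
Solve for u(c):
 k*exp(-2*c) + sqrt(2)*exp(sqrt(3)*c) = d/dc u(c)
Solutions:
 u(c) = C1 - k*exp(-2*c)/2 + sqrt(6)*exp(sqrt(3)*c)/3


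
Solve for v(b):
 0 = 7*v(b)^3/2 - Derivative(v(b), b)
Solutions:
 v(b) = -sqrt(-1/(C1 + 7*b))
 v(b) = sqrt(-1/(C1 + 7*b))


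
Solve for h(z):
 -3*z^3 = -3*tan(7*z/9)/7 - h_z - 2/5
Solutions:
 h(z) = C1 + 3*z^4/4 - 2*z/5 + 27*log(cos(7*z/9))/49


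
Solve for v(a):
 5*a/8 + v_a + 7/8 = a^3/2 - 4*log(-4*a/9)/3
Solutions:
 v(a) = C1 + a^4/8 - 5*a^2/16 - 4*a*log(-a)/3 + a*(-64*log(2) + 11 + 64*log(3))/24


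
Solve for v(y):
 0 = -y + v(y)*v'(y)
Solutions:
 v(y) = -sqrt(C1 + y^2)
 v(y) = sqrt(C1 + y^2)


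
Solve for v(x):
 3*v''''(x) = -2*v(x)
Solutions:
 v(x) = (C1*sin(6^(3/4)*x/6) + C2*cos(6^(3/4)*x/6))*exp(-6^(3/4)*x/6) + (C3*sin(6^(3/4)*x/6) + C4*cos(6^(3/4)*x/6))*exp(6^(3/4)*x/6)


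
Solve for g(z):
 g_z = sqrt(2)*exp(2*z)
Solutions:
 g(z) = C1 + sqrt(2)*exp(2*z)/2


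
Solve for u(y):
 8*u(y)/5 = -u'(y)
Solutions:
 u(y) = C1*exp(-8*y/5)


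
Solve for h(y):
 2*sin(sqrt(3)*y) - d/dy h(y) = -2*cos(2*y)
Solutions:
 h(y) = C1 + sin(2*y) - 2*sqrt(3)*cos(sqrt(3)*y)/3


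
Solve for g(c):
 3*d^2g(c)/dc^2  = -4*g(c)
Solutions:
 g(c) = C1*sin(2*sqrt(3)*c/3) + C2*cos(2*sqrt(3)*c/3)


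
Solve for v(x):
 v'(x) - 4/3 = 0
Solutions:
 v(x) = C1 + 4*x/3


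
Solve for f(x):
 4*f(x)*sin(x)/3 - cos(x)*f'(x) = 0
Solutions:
 f(x) = C1/cos(x)^(4/3)


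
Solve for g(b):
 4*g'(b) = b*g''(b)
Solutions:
 g(b) = C1 + C2*b^5


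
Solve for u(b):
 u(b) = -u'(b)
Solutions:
 u(b) = C1*exp(-b)


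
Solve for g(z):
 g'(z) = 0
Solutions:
 g(z) = C1


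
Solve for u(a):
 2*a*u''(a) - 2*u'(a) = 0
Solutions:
 u(a) = C1 + C2*a^2


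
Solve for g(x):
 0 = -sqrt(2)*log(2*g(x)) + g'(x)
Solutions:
 -sqrt(2)*Integral(1/(log(_y) + log(2)), (_y, g(x)))/2 = C1 - x


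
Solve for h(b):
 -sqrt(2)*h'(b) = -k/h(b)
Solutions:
 h(b) = -sqrt(C1 + sqrt(2)*b*k)
 h(b) = sqrt(C1 + sqrt(2)*b*k)


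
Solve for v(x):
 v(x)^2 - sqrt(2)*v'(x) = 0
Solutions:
 v(x) = -2/(C1 + sqrt(2)*x)


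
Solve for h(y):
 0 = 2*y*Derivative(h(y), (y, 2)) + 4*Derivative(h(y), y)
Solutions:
 h(y) = C1 + C2/y


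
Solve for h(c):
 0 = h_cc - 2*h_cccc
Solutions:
 h(c) = C1 + C2*c + C3*exp(-sqrt(2)*c/2) + C4*exp(sqrt(2)*c/2)


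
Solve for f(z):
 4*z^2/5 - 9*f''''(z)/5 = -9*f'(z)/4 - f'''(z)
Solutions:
 f(z) = C1 + C2*exp(z*(-5^(1/3)*(81*sqrt(60249) + 19883)^(1/3) - 20*5^(2/3)/(81*sqrt(60249) + 19883)^(1/3) + 20)/108)*sin(sqrt(3)*5^(1/3)*z*(-(81*sqrt(60249) + 19883)^(1/3) + 20*5^(1/3)/(81*sqrt(60249) + 19883)^(1/3))/108) + C3*exp(z*(-5^(1/3)*(81*sqrt(60249) + 19883)^(1/3) - 20*5^(2/3)/(81*sqrt(60249) + 19883)^(1/3) + 20)/108)*cos(sqrt(3)*5^(1/3)*z*(-(81*sqrt(60249) + 19883)^(1/3) + 20*5^(1/3)/(81*sqrt(60249) + 19883)^(1/3))/108) + C4*exp(z*(20*5^(2/3)/(81*sqrt(60249) + 19883)^(1/3) + 10 + 5^(1/3)*(81*sqrt(60249) + 19883)^(1/3))/54) - 16*z^3/135 + 128*z/405


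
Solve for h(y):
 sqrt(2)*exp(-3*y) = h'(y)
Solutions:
 h(y) = C1 - sqrt(2)*exp(-3*y)/3


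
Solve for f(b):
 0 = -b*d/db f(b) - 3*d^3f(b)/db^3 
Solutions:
 f(b) = C1 + Integral(C2*airyai(-3^(2/3)*b/3) + C3*airybi(-3^(2/3)*b/3), b)


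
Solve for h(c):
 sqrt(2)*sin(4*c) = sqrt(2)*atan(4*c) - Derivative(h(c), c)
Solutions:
 h(c) = C1 + sqrt(2)*(c*atan(4*c) - log(16*c^2 + 1)/8) + sqrt(2)*cos(4*c)/4


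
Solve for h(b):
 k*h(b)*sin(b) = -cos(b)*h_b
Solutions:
 h(b) = C1*exp(k*log(cos(b)))


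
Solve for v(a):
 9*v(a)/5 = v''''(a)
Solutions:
 v(a) = C1*exp(-sqrt(3)*5^(3/4)*a/5) + C2*exp(sqrt(3)*5^(3/4)*a/5) + C3*sin(sqrt(3)*5^(3/4)*a/5) + C4*cos(sqrt(3)*5^(3/4)*a/5)


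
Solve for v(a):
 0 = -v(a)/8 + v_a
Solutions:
 v(a) = C1*exp(a/8)


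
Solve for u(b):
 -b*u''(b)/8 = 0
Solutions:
 u(b) = C1 + C2*b


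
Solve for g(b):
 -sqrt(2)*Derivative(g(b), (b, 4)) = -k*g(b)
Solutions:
 g(b) = C1*exp(-2^(7/8)*b*k^(1/4)/2) + C2*exp(2^(7/8)*b*k^(1/4)/2) + C3*exp(-2^(7/8)*I*b*k^(1/4)/2) + C4*exp(2^(7/8)*I*b*k^(1/4)/2)


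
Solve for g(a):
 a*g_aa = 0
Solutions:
 g(a) = C1 + C2*a


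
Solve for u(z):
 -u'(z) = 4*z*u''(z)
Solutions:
 u(z) = C1 + C2*z^(3/4)


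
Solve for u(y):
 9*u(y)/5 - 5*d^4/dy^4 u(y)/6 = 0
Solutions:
 u(y) = C1*exp(-sqrt(5)*54^(1/4)*y/5) + C2*exp(sqrt(5)*54^(1/4)*y/5) + C3*sin(sqrt(5)*54^(1/4)*y/5) + C4*cos(sqrt(5)*54^(1/4)*y/5)


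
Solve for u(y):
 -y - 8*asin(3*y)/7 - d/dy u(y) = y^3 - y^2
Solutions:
 u(y) = C1 - y^4/4 + y^3/3 - y^2/2 - 8*y*asin(3*y)/7 - 8*sqrt(1 - 9*y^2)/21


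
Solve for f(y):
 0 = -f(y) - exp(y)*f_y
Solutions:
 f(y) = C1*exp(exp(-y))


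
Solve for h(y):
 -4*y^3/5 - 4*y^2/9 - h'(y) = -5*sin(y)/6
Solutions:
 h(y) = C1 - y^4/5 - 4*y^3/27 - 5*cos(y)/6


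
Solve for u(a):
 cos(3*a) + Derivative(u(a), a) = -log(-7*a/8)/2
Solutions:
 u(a) = C1 - a*log(-a)/2 - a*log(7) + a/2 + a*log(2) + a*log(14)/2 - sin(3*a)/3


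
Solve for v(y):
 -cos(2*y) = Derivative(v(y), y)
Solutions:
 v(y) = C1 - sin(2*y)/2


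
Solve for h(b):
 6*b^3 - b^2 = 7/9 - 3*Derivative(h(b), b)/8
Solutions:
 h(b) = C1 - 4*b^4 + 8*b^3/9 + 56*b/27


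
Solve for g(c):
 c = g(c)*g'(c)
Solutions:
 g(c) = -sqrt(C1 + c^2)
 g(c) = sqrt(C1 + c^2)


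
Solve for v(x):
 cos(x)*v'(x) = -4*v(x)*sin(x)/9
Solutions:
 v(x) = C1*cos(x)^(4/9)


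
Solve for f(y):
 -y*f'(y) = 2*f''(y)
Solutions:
 f(y) = C1 + C2*erf(y/2)


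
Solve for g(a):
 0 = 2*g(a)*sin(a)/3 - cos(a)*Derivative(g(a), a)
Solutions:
 g(a) = C1/cos(a)^(2/3)


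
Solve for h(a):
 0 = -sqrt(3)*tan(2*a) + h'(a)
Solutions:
 h(a) = C1 - sqrt(3)*log(cos(2*a))/2


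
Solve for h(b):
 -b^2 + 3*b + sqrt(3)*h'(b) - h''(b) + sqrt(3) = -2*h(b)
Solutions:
 h(b) = C1*exp(b*(-sqrt(11) + sqrt(3))/2) + C2*exp(b*(sqrt(3) + sqrt(11))/2) + b^2/2 - 3*b/2 - sqrt(3)*b/2 + sqrt(3)/4 + 5/4


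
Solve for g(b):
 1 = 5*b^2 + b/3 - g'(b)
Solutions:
 g(b) = C1 + 5*b^3/3 + b^2/6 - b


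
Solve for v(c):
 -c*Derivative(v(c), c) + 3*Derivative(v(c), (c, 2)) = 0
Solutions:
 v(c) = C1 + C2*erfi(sqrt(6)*c/6)


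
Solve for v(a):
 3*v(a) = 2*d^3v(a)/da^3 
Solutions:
 v(a) = C3*exp(2^(2/3)*3^(1/3)*a/2) + (C1*sin(2^(2/3)*3^(5/6)*a/4) + C2*cos(2^(2/3)*3^(5/6)*a/4))*exp(-2^(2/3)*3^(1/3)*a/4)


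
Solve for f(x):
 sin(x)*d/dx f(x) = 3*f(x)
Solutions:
 f(x) = C1*(cos(x) - 1)^(3/2)/(cos(x) + 1)^(3/2)


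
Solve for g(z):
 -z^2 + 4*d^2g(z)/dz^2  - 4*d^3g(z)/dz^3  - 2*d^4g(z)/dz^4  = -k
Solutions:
 g(z) = C1 + C2*z + C3*exp(z*(-1 + sqrt(3))) + C4*exp(-z*(1 + sqrt(3))) + z^4/48 + z^3/12 + z^2*(3 - k)/8


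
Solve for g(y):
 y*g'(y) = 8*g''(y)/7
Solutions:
 g(y) = C1 + C2*erfi(sqrt(7)*y/4)


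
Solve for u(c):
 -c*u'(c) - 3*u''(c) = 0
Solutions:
 u(c) = C1 + C2*erf(sqrt(6)*c/6)


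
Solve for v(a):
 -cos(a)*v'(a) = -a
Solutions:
 v(a) = C1 + Integral(a/cos(a), a)


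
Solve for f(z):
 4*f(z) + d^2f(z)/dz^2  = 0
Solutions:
 f(z) = C1*sin(2*z) + C2*cos(2*z)


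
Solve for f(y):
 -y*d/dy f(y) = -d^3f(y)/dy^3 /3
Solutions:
 f(y) = C1 + Integral(C2*airyai(3^(1/3)*y) + C3*airybi(3^(1/3)*y), y)


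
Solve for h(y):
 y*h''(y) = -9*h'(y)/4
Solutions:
 h(y) = C1 + C2/y^(5/4)


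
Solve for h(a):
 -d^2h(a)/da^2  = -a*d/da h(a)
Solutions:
 h(a) = C1 + C2*erfi(sqrt(2)*a/2)


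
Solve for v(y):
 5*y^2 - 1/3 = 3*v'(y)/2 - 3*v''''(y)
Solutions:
 v(y) = C1 + C4*exp(2^(2/3)*y/2) + 10*y^3/9 - 2*y/9 + (C2*sin(2^(2/3)*sqrt(3)*y/4) + C3*cos(2^(2/3)*sqrt(3)*y/4))*exp(-2^(2/3)*y/4)


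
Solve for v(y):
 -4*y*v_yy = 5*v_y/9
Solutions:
 v(y) = C1 + C2*y^(31/36)


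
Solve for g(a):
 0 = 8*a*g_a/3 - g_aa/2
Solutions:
 g(a) = C1 + C2*erfi(2*sqrt(6)*a/3)


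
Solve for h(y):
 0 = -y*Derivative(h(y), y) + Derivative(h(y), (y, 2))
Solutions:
 h(y) = C1 + C2*erfi(sqrt(2)*y/2)


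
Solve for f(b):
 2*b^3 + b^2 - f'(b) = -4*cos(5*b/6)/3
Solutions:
 f(b) = C1 + b^4/2 + b^3/3 + 8*sin(5*b/6)/5


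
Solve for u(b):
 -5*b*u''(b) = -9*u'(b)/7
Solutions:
 u(b) = C1 + C2*b^(44/35)


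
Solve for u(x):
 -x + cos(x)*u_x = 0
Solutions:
 u(x) = C1 + Integral(x/cos(x), x)


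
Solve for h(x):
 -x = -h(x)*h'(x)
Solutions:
 h(x) = -sqrt(C1 + x^2)
 h(x) = sqrt(C1 + x^2)


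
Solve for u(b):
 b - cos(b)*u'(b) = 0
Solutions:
 u(b) = C1 + Integral(b/cos(b), b)


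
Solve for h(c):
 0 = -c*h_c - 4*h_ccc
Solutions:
 h(c) = C1 + Integral(C2*airyai(-2^(1/3)*c/2) + C3*airybi(-2^(1/3)*c/2), c)


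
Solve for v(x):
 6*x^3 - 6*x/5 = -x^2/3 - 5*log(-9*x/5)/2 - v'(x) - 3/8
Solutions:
 v(x) = C1 - 3*x^4/2 - x^3/9 + 3*x^2/5 - 5*x*log(-x)/2 + x*(-5*log(3) + 17/8 + 5*log(5)/2)


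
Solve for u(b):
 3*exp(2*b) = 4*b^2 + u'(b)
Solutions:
 u(b) = C1 - 4*b^3/3 + 3*exp(2*b)/2


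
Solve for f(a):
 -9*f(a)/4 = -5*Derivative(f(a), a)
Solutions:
 f(a) = C1*exp(9*a/20)


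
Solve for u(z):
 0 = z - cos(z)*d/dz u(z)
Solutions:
 u(z) = C1 + Integral(z/cos(z), z)


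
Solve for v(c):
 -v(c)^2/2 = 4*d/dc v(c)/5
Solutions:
 v(c) = 8/(C1 + 5*c)


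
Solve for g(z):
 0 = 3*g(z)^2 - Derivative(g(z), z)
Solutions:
 g(z) = -1/(C1 + 3*z)


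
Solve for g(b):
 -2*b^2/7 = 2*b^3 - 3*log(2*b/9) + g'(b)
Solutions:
 g(b) = C1 - b^4/2 - 2*b^3/21 + 3*b*log(b) + b*log(8/729) - 3*b


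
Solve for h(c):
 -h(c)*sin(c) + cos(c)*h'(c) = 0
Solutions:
 h(c) = C1/cos(c)


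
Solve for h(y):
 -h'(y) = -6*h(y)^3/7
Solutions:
 h(y) = -sqrt(14)*sqrt(-1/(C1 + 6*y))/2
 h(y) = sqrt(14)*sqrt(-1/(C1 + 6*y))/2


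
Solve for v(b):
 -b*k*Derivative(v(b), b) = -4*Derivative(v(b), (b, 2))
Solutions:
 v(b) = Piecewise((-sqrt(2)*sqrt(pi)*C1*erf(sqrt(2)*b*sqrt(-k)/4)/sqrt(-k) - C2, (k > 0) | (k < 0)), (-C1*b - C2, True))


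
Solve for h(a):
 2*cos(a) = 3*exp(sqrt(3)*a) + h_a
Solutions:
 h(a) = C1 - sqrt(3)*exp(sqrt(3)*a) + 2*sin(a)


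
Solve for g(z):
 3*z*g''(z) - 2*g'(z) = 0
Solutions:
 g(z) = C1 + C2*z^(5/3)


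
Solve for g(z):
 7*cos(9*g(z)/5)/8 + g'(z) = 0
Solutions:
 7*z/8 - 5*log(sin(9*g(z)/5) - 1)/18 + 5*log(sin(9*g(z)/5) + 1)/18 = C1


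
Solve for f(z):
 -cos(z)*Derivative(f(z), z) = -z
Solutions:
 f(z) = C1 + Integral(z/cos(z), z)


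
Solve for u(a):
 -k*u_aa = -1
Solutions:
 u(a) = C1 + C2*a + a^2/(2*k)


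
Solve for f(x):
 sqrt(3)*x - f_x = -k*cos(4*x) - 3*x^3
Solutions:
 f(x) = C1 + k*sin(4*x)/4 + 3*x^4/4 + sqrt(3)*x^2/2


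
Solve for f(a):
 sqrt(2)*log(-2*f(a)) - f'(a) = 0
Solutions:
 -sqrt(2)*Integral(1/(log(-_y) + log(2)), (_y, f(a)))/2 = C1 - a


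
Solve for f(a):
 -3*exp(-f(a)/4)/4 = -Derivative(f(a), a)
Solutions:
 f(a) = 4*log(C1 + 3*a/16)


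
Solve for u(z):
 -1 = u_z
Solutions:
 u(z) = C1 - z


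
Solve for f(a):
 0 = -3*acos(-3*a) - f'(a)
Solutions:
 f(a) = C1 - 3*a*acos(-3*a) - sqrt(1 - 9*a^2)


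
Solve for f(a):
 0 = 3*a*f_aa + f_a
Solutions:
 f(a) = C1 + C2*a^(2/3)


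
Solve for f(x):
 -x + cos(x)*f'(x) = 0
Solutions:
 f(x) = C1 + Integral(x/cos(x), x)


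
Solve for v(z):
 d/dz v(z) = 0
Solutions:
 v(z) = C1


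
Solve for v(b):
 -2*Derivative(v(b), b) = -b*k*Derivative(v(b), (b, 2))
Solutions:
 v(b) = C1 + b^(((re(k) + 2)*re(k) + im(k)^2)/(re(k)^2 + im(k)^2))*(C2*sin(2*log(b)*Abs(im(k))/(re(k)^2 + im(k)^2)) + C3*cos(2*log(b)*im(k)/(re(k)^2 + im(k)^2)))


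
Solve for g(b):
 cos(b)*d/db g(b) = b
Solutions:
 g(b) = C1 + Integral(b/cos(b), b)


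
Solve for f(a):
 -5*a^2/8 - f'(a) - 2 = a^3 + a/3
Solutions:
 f(a) = C1 - a^4/4 - 5*a^3/24 - a^2/6 - 2*a


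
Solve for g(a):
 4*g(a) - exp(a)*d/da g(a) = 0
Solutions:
 g(a) = C1*exp(-4*exp(-a))


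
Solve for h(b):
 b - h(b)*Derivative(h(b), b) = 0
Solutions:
 h(b) = -sqrt(C1 + b^2)
 h(b) = sqrt(C1 + b^2)


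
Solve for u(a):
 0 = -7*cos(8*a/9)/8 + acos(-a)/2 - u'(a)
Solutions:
 u(a) = C1 + a*acos(-a)/2 + sqrt(1 - a^2)/2 - 63*sin(8*a/9)/64


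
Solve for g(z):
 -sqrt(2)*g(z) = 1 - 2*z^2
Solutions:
 g(z) = sqrt(2)*(z^2 - 1/2)


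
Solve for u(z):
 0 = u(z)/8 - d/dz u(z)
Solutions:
 u(z) = C1*exp(z/8)


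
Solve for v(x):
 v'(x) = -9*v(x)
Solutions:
 v(x) = C1*exp(-9*x)


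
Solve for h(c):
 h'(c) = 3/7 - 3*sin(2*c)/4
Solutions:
 h(c) = C1 + 3*c/7 + 3*cos(2*c)/8


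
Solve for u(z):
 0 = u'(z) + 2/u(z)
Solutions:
 u(z) = -sqrt(C1 - 4*z)
 u(z) = sqrt(C1 - 4*z)


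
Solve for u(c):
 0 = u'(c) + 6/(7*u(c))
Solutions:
 u(c) = -sqrt(C1 - 84*c)/7
 u(c) = sqrt(C1 - 84*c)/7


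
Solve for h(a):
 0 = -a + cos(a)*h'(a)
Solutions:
 h(a) = C1 + Integral(a/cos(a), a)


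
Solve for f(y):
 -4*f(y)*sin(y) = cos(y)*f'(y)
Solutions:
 f(y) = C1*cos(y)^4


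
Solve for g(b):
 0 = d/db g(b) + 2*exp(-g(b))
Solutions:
 g(b) = log(C1 - 2*b)


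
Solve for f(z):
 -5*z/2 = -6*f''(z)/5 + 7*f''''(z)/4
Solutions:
 f(z) = C1 + C2*z + C3*exp(-2*sqrt(210)*z/35) + C4*exp(2*sqrt(210)*z/35) + 25*z^3/72


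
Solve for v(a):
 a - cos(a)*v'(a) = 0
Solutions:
 v(a) = C1 + Integral(a/cos(a), a)


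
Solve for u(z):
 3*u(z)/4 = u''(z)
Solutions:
 u(z) = C1*exp(-sqrt(3)*z/2) + C2*exp(sqrt(3)*z/2)


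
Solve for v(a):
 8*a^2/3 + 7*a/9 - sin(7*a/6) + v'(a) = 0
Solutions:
 v(a) = C1 - 8*a^3/9 - 7*a^2/18 - 6*cos(7*a/6)/7


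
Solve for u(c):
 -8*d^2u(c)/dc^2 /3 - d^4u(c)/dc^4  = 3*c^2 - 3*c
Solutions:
 u(c) = C1 + C2*c + C3*sin(2*sqrt(6)*c/3) + C4*cos(2*sqrt(6)*c/3) - 3*c^4/32 + 3*c^3/16 + 27*c^2/64


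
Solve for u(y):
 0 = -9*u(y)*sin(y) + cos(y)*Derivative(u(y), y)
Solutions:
 u(y) = C1/cos(y)^9


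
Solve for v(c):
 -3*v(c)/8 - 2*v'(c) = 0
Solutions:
 v(c) = C1*exp(-3*c/16)


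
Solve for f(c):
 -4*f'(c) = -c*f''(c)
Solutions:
 f(c) = C1 + C2*c^5


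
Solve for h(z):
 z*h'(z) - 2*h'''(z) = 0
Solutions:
 h(z) = C1 + Integral(C2*airyai(2^(2/3)*z/2) + C3*airybi(2^(2/3)*z/2), z)


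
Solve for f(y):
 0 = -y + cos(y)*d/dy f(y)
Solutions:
 f(y) = C1 + Integral(y/cos(y), y)


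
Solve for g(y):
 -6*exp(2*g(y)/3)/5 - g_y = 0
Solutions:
 g(y) = 3*log(-sqrt(-1/(C1 - 6*y))) - 3*log(2) + 3*log(30)/2
 g(y) = 3*log(-1/(C1 - 6*y))/2 - 3*log(2) + 3*log(30)/2


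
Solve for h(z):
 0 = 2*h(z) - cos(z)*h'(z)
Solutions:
 h(z) = C1*(sin(z) + 1)/(sin(z) - 1)


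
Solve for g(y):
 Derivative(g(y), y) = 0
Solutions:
 g(y) = C1


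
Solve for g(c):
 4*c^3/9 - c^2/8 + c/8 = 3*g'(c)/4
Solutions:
 g(c) = C1 + 4*c^4/27 - c^3/18 + c^2/12


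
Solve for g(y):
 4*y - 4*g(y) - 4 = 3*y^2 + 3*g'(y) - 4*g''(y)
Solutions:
 g(y) = C1*exp(y*(3 - sqrt(73))/8) + C2*exp(y*(3 + sqrt(73))/8) - 3*y^2/4 + 17*y/8 - 131/32


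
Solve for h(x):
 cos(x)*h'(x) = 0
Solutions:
 h(x) = C1


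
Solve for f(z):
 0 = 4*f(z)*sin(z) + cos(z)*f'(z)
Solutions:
 f(z) = C1*cos(z)^4


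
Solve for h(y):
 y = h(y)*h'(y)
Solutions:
 h(y) = -sqrt(C1 + y^2)
 h(y) = sqrt(C1 + y^2)


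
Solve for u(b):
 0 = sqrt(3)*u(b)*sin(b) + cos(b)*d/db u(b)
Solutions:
 u(b) = C1*cos(b)^(sqrt(3))


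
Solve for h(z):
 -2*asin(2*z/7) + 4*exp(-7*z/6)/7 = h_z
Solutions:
 h(z) = C1 - 2*z*asin(2*z/7) - sqrt(49 - 4*z^2) - 24*exp(-7*z/6)/49


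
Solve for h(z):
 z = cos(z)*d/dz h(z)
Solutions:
 h(z) = C1 + Integral(z/cos(z), z)


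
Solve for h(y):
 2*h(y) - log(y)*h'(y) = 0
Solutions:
 h(y) = C1*exp(2*li(y))


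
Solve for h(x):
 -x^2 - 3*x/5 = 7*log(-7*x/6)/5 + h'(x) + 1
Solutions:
 h(x) = C1 - x^3/3 - 3*x^2/10 - 7*x*log(-x)/5 + x*(-7*log(7) + 2 + 7*log(6))/5


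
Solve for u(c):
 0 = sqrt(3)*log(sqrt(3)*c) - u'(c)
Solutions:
 u(c) = C1 + sqrt(3)*c*log(c) - sqrt(3)*c + sqrt(3)*c*log(3)/2


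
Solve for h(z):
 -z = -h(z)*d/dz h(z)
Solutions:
 h(z) = -sqrt(C1 + z^2)
 h(z) = sqrt(C1 + z^2)


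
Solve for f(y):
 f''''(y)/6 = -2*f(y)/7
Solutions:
 f(y) = (C1*sin(3^(1/4)*7^(3/4)*y/7) + C2*cos(3^(1/4)*7^(3/4)*y/7))*exp(-3^(1/4)*7^(3/4)*y/7) + (C3*sin(3^(1/4)*7^(3/4)*y/7) + C4*cos(3^(1/4)*7^(3/4)*y/7))*exp(3^(1/4)*7^(3/4)*y/7)


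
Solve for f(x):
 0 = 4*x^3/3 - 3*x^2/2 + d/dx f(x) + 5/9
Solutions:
 f(x) = C1 - x^4/3 + x^3/2 - 5*x/9


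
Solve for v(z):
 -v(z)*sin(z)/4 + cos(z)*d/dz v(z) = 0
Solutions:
 v(z) = C1/cos(z)^(1/4)


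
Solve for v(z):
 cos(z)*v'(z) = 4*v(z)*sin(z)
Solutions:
 v(z) = C1/cos(z)^4


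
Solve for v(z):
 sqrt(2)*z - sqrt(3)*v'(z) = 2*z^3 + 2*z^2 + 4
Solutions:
 v(z) = C1 - sqrt(3)*z^4/6 - 2*sqrt(3)*z^3/9 + sqrt(6)*z^2/6 - 4*sqrt(3)*z/3


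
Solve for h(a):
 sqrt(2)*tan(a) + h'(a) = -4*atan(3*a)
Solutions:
 h(a) = C1 - 4*a*atan(3*a) + 2*log(9*a^2 + 1)/3 + sqrt(2)*log(cos(a))


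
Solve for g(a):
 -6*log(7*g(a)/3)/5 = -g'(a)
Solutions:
 5*Integral(1/(-log(_y) - log(7) + log(3)), (_y, g(a)))/6 = C1 - a


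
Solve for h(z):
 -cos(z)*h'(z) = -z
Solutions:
 h(z) = C1 + Integral(z/cos(z), z)


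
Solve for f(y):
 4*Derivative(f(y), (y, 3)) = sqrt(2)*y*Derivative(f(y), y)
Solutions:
 f(y) = C1 + Integral(C2*airyai(sqrt(2)*y/2) + C3*airybi(sqrt(2)*y/2), y)


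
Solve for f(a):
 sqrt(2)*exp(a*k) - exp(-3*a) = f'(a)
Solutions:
 f(a) = C1 + exp(-3*a)/3 + sqrt(2)*exp(a*k)/k


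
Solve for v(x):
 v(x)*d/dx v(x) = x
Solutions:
 v(x) = -sqrt(C1 + x^2)
 v(x) = sqrt(C1 + x^2)


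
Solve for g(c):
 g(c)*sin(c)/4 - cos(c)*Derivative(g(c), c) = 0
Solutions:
 g(c) = C1/cos(c)^(1/4)


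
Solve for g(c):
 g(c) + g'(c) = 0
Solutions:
 g(c) = C1*exp(-c)


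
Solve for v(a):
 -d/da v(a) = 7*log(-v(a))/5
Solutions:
 -li(-v(a)) = C1 - 7*a/5


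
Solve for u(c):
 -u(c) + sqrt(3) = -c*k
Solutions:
 u(c) = c*k + sqrt(3)


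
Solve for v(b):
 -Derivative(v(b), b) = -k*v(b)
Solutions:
 v(b) = C1*exp(b*k)


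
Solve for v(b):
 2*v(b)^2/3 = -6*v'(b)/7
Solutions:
 v(b) = 9/(C1 + 7*b)


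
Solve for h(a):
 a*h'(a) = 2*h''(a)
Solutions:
 h(a) = C1 + C2*erfi(a/2)


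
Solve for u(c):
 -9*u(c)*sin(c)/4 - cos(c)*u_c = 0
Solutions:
 u(c) = C1*cos(c)^(9/4)


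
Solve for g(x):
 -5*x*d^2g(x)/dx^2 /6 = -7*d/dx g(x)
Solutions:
 g(x) = C1 + C2*x^(47/5)


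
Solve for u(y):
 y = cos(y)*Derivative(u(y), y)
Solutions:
 u(y) = C1 + Integral(y/cos(y), y)


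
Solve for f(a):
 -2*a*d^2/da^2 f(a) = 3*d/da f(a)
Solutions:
 f(a) = C1 + C2/sqrt(a)


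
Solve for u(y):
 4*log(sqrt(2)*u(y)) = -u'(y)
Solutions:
 Integral(1/(2*log(_y) + log(2)), (_y, u(y)))/2 = C1 - y


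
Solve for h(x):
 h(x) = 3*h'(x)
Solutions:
 h(x) = C1*exp(x/3)


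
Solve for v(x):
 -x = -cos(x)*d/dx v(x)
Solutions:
 v(x) = C1 + Integral(x/cos(x), x)


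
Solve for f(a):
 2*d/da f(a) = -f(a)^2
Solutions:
 f(a) = 2/(C1 + a)


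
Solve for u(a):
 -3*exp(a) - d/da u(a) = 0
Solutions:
 u(a) = C1 - 3*exp(a)


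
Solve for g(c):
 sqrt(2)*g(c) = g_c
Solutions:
 g(c) = C1*exp(sqrt(2)*c)


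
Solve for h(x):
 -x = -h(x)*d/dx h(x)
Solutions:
 h(x) = -sqrt(C1 + x^2)
 h(x) = sqrt(C1 + x^2)


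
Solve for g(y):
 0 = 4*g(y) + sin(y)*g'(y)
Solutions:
 g(y) = C1*(cos(y)^2 + 2*cos(y) + 1)/(cos(y)^2 - 2*cos(y) + 1)


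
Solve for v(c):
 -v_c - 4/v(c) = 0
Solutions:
 v(c) = -sqrt(C1 - 8*c)
 v(c) = sqrt(C1 - 8*c)


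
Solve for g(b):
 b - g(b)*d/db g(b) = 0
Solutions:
 g(b) = -sqrt(C1 + b^2)
 g(b) = sqrt(C1 + b^2)


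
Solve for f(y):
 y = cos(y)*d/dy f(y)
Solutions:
 f(y) = C1 + Integral(y/cos(y), y)


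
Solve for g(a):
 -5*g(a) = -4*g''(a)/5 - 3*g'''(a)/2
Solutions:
 g(a) = C1*exp(-a*(64/(225*sqrt(452553) + 151363)^(1/3) + 16 + (225*sqrt(452553) + 151363)^(1/3))/90)*sin(sqrt(3)*a*(-(225*sqrt(452553) + 151363)^(1/3) + 64/(225*sqrt(452553) + 151363)^(1/3))/90) + C2*exp(-a*(64/(225*sqrt(452553) + 151363)^(1/3) + 16 + (225*sqrt(452553) + 151363)^(1/3))/90)*cos(sqrt(3)*a*(-(225*sqrt(452553) + 151363)^(1/3) + 64/(225*sqrt(452553) + 151363)^(1/3))/90) + C3*exp(a*(-8 + 64/(225*sqrt(452553) + 151363)^(1/3) + (225*sqrt(452553) + 151363)^(1/3))/45)


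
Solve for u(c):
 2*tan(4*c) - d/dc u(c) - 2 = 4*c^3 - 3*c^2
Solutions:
 u(c) = C1 - c^4 + c^3 - 2*c - log(cos(4*c))/2


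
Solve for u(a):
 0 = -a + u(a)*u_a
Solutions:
 u(a) = -sqrt(C1 + a^2)
 u(a) = sqrt(C1 + a^2)


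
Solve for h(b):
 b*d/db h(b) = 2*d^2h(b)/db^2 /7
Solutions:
 h(b) = C1 + C2*erfi(sqrt(7)*b/2)


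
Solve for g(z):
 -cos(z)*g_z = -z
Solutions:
 g(z) = C1 + Integral(z/cos(z), z)


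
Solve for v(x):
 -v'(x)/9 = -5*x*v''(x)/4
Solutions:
 v(x) = C1 + C2*x^(49/45)


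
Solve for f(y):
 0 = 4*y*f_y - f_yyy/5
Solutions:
 f(y) = C1 + Integral(C2*airyai(20^(1/3)*y) + C3*airybi(20^(1/3)*y), y)


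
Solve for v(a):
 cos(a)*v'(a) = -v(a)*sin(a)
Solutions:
 v(a) = C1*cos(a)


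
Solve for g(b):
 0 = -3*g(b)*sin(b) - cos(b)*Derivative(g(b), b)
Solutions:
 g(b) = C1*cos(b)^3


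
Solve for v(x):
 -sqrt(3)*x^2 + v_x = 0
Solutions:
 v(x) = C1 + sqrt(3)*x^3/3


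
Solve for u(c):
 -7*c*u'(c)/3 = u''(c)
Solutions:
 u(c) = C1 + C2*erf(sqrt(42)*c/6)


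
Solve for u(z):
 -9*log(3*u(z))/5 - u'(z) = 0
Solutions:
 5*Integral(1/(log(_y) + log(3)), (_y, u(z)))/9 = C1 - z


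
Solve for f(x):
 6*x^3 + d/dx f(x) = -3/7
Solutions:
 f(x) = C1 - 3*x^4/2 - 3*x/7


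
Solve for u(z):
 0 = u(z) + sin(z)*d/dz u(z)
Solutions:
 u(z) = C1*sqrt(cos(z) + 1)/sqrt(cos(z) - 1)


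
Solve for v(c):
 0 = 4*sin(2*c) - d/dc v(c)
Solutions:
 v(c) = C1 - 2*cos(2*c)


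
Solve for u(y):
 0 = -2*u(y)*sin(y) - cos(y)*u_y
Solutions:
 u(y) = C1*cos(y)^2


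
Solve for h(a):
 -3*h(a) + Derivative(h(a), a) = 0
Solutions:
 h(a) = C1*exp(3*a)


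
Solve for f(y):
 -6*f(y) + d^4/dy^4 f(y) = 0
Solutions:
 f(y) = C1*exp(-6^(1/4)*y) + C2*exp(6^(1/4)*y) + C3*sin(6^(1/4)*y) + C4*cos(6^(1/4)*y)


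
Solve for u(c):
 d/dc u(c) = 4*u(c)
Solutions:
 u(c) = C1*exp(4*c)


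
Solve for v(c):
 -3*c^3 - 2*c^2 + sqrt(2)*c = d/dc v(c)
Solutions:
 v(c) = C1 - 3*c^4/4 - 2*c^3/3 + sqrt(2)*c^2/2


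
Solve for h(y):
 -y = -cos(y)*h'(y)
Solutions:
 h(y) = C1 + Integral(y/cos(y), y)


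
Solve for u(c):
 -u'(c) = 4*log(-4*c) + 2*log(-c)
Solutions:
 u(c) = C1 - 6*c*log(-c) + 2*c*(3 - 4*log(2))


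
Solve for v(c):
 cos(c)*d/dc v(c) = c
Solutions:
 v(c) = C1 + Integral(c/cos(c), c)


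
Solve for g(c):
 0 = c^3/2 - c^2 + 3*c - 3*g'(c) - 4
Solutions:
 g(c) = C1 + c^4/24 - c^3/9 + c^2/2 - 4*c/3


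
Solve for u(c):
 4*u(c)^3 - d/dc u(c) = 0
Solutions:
 u(c) = -sqrt(2)*sqrt(-1/(C1 + 4*c))/2
 u(c) = sqrt(2)*sqrt(-1/(C1 + 4*c))/2


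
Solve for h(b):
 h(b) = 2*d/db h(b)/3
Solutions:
 h(b) = C1*exp(3*b/2)


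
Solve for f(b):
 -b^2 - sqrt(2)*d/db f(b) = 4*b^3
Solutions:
 f(b) = C1 - sqrt(2)*b^4/2 - sqrt(2)*b^3/6


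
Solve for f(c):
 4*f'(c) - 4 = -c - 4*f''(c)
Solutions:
 f(c) = C1 + C2*exp(-c) - c^2/8 + 5*c/4


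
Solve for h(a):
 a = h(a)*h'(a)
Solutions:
 h(a) = -sqrt(C1 + a^2)
 h(a) = sqrt(C1 + a^2)


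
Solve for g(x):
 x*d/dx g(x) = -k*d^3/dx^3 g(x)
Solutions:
 g(x) = C1 + Integral(C2*airyai(x*(-1/k)^(1/3)) + C3*airybi(x*(-1/k)^(1/3)), x)


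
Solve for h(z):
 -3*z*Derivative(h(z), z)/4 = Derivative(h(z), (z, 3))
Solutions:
 h(z) = C1 + Integral(C2*airyai(-6^(1/3)*z/2) + C3*airybi(-6^(1/3)*z/2), z)


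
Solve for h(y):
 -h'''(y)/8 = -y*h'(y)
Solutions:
 h(y) = C1 + Integral(C2*airyai(2*y) + C3*airybi(2*y), y)


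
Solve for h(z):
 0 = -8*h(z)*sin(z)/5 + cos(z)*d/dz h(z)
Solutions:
 h(z) = C1/cos(z)^(8/5)


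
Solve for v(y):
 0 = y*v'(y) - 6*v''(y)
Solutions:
 v(y) = C1 + C2*erfi(sqrt(3)*y/6)


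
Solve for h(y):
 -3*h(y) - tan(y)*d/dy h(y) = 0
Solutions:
 h(y) = C1/sin(y)^3


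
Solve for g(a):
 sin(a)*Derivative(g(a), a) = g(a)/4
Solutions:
 g(a) = C1*(cos(a) - 1)^(1/8)/(cos(a) + 1)^(1/8)


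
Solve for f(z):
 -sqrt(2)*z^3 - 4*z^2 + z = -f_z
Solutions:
 f(z) = C1 + sqrt(2)*z^4/4 + 4*z^3/3 - z^2/2


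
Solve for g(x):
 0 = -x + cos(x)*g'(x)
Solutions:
 g(x) = C1 + Integral(x/cos(x), x)


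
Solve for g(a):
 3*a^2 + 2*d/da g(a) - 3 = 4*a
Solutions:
 g(a) = C1 - a^3/2 + a^2 + 3*a/2


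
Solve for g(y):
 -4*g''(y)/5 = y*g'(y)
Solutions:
 g(y) = C1 + C2*erf(sqrt(10)*y/4)


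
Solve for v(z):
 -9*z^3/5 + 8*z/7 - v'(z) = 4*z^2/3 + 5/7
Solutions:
 v(z) = C1 - 9*z^4/20 - 4*z^3/9 + 4*z^2/7 - 5*z/7


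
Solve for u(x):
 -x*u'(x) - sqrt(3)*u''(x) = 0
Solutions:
 u(x) = C1 + C2*erf(sqrt(2)*3^(3/4)*x/6)


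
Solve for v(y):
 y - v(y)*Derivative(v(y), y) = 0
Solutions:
 v(y) = -sqrt(C1 + y^2)
 v(y) = sqrt(C1 + y^2)


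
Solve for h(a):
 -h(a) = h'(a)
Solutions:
 h(a) = C1*exp(-a)


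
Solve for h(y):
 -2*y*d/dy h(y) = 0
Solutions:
 h(y) = C1


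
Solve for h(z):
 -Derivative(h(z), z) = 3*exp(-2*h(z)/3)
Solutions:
 h(z) = 3*log(-sqrt(C1 - 3*z)) - 3*log(3) + 3*log(6)/2
 h(z) = 3*log(C1 - 3*z)/2 - 3*log(3) + 3*log(6)/2


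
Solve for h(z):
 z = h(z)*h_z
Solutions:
 h(z) = -sqrt(C1 + z^2)
 h(z) = sqrt(C1 + z^2)


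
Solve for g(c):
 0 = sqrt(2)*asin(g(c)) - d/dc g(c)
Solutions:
 Integral(1/asin(_y), (_y, g(c))) = C1 + sqrt(2)*c


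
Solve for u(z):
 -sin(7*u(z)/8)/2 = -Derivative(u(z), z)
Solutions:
 -z/2 + 4*log(cos(7*u(z)/8) - 1)/7 - 4*log(cos(7*u(z)/8) + 1)/7 = C1


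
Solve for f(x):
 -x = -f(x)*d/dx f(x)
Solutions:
 f(x) = -sqrt(C1 + x^2)
 f(x) = sqrt(C1 + x^2)


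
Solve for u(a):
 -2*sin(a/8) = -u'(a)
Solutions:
 u(a) = C1 - 16*cos(a/8)


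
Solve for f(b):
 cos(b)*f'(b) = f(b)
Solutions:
 f(b) = C1*sqrt(sin(b) + 1)/sqrt(sin(b) - 1)


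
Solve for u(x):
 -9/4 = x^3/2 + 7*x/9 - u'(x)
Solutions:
 u(x) = C1 + x^4/8 + 7*x^2/18 + 9*x/4


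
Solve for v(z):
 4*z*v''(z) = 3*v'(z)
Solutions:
 v(z) = C1 + C2*z^(7/4)


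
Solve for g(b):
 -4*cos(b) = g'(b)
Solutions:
 g(b) = C1 - 4*sin(b)


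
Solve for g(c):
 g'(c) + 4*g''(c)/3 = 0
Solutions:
 g(c) = C1 + C2*exp(-3*c/4)


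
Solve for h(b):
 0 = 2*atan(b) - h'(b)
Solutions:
 h(b) = C1 + 2*b*atan(b) - log(b^2 + 1)


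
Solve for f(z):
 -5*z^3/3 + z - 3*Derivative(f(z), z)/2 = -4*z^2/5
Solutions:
 f(z) = C1 - 5*z^4/18 + 8*z^3/45 + z^2/3


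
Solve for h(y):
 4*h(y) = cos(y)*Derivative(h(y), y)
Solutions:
 h(y) = C1*(sin(y)^2 + 2*sin(y) + 1)/(sin(y)^2 - 2*sin(y) + 1)


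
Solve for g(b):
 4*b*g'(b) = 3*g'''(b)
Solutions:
 g(b) = C1 + Integral(C2*airyai(6^(2/3)*b/3) + C3*airybi(6^(2/3)*b/3), b)


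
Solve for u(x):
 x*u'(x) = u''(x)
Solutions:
 u(x) = C1 + C2*erfi(sqrt(2)*x/2)


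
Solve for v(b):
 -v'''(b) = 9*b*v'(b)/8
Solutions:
 v(b) = C1 + Integral(C2*airyai(-3^(2/3)*b/2) + C3*airybi(-3^(2/3)*b/2), b)


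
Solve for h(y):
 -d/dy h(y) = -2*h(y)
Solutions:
 h(y) = C1*exp(2*y)


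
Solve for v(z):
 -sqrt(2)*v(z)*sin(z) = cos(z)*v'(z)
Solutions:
 v(z) = C1*cos(z)^(sqrt(2))


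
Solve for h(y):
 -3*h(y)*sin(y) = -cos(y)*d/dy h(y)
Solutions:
 h(y) = C1/cos(y)^3


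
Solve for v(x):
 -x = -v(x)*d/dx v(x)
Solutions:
 v(x) = -sqrt(C1 + x^2)
 v(x) = sqrt(C1 + x^2)


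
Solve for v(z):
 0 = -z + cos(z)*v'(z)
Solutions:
 v(z) = C1 + Integral(z/cos(z), z)


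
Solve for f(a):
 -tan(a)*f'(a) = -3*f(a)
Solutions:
 f(a) = C1*sin(a)^3


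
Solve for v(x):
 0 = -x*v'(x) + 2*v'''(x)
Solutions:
 v(x) = C1 + Integral(C2*airyai(2^(2/3)*x/2) + C3*airybi(2^(2/3)*x/2), x)


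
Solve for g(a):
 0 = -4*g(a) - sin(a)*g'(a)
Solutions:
 g(a) = C1*(cos(a)^2 + 2*cos(a) + 1)/(cos(a)^2 - 2*cos(a) + 1)


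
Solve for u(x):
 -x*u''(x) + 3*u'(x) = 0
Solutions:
 u(x) = C1 + C2*x^4


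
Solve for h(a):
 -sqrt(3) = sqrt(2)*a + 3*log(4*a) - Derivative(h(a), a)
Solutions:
 h(a) = C1 + sqrt(2)*a^2/2 + 3*a*log(a) - 3*a + sqrt(3)*a + a*log(64)


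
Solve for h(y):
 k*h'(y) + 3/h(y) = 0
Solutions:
 h(y) = -sqrt(C1 - 6*y/k)
 h(y) = sqrt(C1 - 6*y/k)


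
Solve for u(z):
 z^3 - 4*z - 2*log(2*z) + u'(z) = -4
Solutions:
 u(z) = C1 - z^4/4 + 2*z^2 + 2*z*log(z) - 6*z + z*log(4)


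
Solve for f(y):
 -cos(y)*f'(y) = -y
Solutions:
 f(y) = C1 + Integral(y/cos(y), y)


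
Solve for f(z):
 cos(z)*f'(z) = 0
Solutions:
 f(z) = C1


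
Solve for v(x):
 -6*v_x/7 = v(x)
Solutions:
 v(x) = C1*exp(-7*x/6)


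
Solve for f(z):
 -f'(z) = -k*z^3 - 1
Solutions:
 f(z) = C1 + k*z^4/4 + z


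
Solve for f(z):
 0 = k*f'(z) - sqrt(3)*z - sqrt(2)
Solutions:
 f(z) = C1 + sqrt(3)*z^2/(2*k) + sqrt(2)*z/k


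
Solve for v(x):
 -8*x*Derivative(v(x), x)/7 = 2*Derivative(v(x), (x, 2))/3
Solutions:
 v(x) = C1 + C2*erf(sqrt(42)*x/7)


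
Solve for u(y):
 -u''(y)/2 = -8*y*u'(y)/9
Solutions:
 u(y) = C1 + C2*erfi(2*sqrt(2)*y/3)


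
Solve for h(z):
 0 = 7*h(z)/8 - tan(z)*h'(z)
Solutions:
 h(z) = C1*sin(z)^(7/8)


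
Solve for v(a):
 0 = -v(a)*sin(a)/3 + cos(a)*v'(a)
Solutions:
 v(a) = C1/cos(a)^(1/3)


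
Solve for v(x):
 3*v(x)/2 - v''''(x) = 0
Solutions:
 v(x) = C1*exp(-2^(3/4)*3^(1/4)*x/2) + C2*exp(2^(3/4)*3^(1/4)*x/2) + C3*sin(2^(3/4)*3^(1/4)*x/2) + C4*cos(2^(3/4)*3^(1/4)*x/2)


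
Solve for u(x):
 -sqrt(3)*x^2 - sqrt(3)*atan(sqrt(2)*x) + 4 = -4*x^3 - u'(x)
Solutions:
 u(x) = C1 - x^4 + sqrt(3)*x^3/3 - 4*x + sqrt(3)*(x*atan(sqrt(2)*x) - sqrt(2)*log(2*x^2 + 1)/4)


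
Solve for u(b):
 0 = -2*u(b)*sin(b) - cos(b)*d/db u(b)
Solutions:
 u(b) = C1*cos(b)^2


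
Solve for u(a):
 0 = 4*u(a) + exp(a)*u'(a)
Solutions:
 u(a) = C1*exp(4*exp(-a))


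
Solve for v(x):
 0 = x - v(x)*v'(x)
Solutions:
 v(x) = -sqrt(C1 + x^2)
 v(x) = sqrt(C1 + x^2)


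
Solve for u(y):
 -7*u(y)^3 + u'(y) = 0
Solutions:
 u(y) = -sqrt(2)*sqrt(-1/(C1 + 7*y))/2
 u(y) = sqrt(2)*sqrt(-1/(C1 + 7*y))/2


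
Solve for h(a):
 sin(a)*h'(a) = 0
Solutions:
 h(a) = C1


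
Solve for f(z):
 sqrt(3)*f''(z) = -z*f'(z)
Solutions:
 f(z) = C1 + C2*erf(sqrt(2)*3^(3/4)*z/6)


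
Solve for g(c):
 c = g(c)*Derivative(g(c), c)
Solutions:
 g(c) = -sqrt(C1 + c^2)
 g(c) = sqrt(C1 + c^2)


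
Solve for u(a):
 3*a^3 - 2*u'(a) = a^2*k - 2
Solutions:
 u(a) = C1 + 3*a^4/8 - a^3*k/6 + a


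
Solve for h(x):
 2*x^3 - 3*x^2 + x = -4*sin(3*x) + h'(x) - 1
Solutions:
 h(x) = C1 + x^4/2 - x^3 + x^2/2 + x - 4*cos(3*x)/3


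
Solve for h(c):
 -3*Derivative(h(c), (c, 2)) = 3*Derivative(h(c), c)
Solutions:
 h(c) = C1 + C2*exp(-c)


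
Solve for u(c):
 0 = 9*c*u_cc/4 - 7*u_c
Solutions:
 u(c) = C1 + C2*c^(37/9)


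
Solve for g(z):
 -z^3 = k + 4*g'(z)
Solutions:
 g(z) = C1 - k*z/4 - z^4/16


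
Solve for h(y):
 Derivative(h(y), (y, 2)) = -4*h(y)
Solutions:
 h(y) = C1*sin(2*y) + C2*cos(2*y)


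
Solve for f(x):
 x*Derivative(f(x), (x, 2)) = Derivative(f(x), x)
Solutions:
 f(x) = C1 + C2*x^2


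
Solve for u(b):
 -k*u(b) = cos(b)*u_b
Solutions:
 u(b) = C1*exp(k*(log(sin(b) - 1) - log(sin(b) + 1))/2)


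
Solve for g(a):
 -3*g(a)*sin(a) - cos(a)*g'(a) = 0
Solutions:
 g(a) = C1*cos(a)^3


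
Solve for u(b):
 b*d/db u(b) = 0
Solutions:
 u(b) = C1


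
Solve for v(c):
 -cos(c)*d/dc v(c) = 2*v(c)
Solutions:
 v(c) = C1*(sin(c) - 1)/(sin(c) + 1)


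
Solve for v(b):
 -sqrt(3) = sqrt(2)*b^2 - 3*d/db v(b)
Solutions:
 v(b) = C1 + sqrt(2)*b^3/9 + sqrt(3)*b/3


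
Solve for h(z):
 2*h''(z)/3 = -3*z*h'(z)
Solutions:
 h(z) = C1 + C2*erf(3*z/2)


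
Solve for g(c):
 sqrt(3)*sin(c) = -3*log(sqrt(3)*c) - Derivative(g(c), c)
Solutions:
 g(c) = C1 - 3*c*log(c) - 3*c*log(3)/2 + 3*c + sqrt(3)*cos(c)


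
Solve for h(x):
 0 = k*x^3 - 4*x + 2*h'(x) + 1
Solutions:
 h(x) = C1 - k*x^4/8 + x^2 - x/2


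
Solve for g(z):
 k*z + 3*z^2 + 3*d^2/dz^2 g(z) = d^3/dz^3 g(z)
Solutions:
 g(z) = C1 + C2*z + C3*exp(3*z) - z^4/12 + z^3*(-k - 2)/18 + z^2*(-k - 2)/18


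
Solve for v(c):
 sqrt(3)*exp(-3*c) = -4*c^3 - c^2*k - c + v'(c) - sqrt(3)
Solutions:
 v(c) = C1 + c^4 + c^3*k/3 + c^2/2 + sqrt(3)*c - sqrt(3)*exp(-3*c)/3


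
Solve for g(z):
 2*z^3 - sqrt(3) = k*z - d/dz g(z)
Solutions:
 g(z) = C1 + k*z^2/2 - z^4/2 + sqrt(3)*z


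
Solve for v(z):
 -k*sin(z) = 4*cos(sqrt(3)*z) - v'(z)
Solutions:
 v(z) = C1 - k*cos(z) + 4*sqrt(3)*sin(sqrt(3)*z)/3


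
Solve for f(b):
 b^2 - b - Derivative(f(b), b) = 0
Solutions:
 f(b) = C1 + b^3/3 - b^2/2


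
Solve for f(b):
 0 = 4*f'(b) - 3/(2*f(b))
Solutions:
 f(b) = -sqrt(C1 + 3*b)/2
 f(b) = sqrt(C1 + 3*b)/2


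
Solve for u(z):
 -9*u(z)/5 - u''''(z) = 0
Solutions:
 u(z) = (C1*sin(5^(3/4)*sqrt(6)*z/10) + C2*cos(5^(3/4)*sqrt(6)*z/10))*exp(-5^(3/4)*sqrt(6)*z/10) + (C3*sin(5^(3/4)*sqrt(6)*z/10) + C4*cos(5^(3/4)*sqrt(6)*z/10))*exp(5^(3/4)*sqrt(6)*z/10)


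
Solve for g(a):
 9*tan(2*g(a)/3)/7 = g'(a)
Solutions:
 g(a) = -3*asin(C1*exp(6*a/7))/2 + 3*pi/2
 g(a) = 3*asin(C1*exp(6*a/7))/2


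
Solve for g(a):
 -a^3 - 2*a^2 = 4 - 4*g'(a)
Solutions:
 g(a) = C1 + a^4/16 + a^3/6 + a


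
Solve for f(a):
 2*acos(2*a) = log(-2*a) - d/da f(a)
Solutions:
 f(a) = C1 + a*log(-a) - 2*a*acos(2*a) - a + a*log(2) + sqrt(1 - 4*a^2)


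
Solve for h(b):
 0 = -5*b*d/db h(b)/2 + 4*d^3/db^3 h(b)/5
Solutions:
 h(b) = C1 + Integral(C2*airyai(5^(2/3)*b/2) + C3*airybi(5^(2/3)*b/2), b)


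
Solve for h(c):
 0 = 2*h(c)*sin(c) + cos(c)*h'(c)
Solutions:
 h(c) = C1*cos(c)^2


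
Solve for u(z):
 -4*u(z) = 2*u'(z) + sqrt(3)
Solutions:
 u(z) = C1*exp(-2*z) - sqrt(3)/4


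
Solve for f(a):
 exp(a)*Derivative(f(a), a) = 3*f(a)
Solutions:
 f(a) = C1*exp(-3*exp(-a))


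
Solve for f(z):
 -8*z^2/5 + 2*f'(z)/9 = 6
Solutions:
 f(z) = C1 + 12*z^3/5 + 27*z


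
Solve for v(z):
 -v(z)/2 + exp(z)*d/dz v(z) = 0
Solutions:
 v(z) = C1*exp(-exp(-z)/2)


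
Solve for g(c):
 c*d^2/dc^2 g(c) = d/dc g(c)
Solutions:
 g(c) = C1 + C2*c^2


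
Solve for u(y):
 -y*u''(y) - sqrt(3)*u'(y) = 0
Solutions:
 u(y) = C1 + C2*y^(1 - sqrt(3))


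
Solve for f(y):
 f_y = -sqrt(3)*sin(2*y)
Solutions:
 f(y) = C1 + sqrt(3)*cos(2*y)/2


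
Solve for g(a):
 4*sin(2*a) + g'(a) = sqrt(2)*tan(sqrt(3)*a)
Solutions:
 g(a) = C1 - sqrt(6)*log(cos(sqrt(3)*a))/3 + 2*cos(2*a)


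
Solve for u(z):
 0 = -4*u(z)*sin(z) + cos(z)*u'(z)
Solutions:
 u(z) = C1/cos(z)^4


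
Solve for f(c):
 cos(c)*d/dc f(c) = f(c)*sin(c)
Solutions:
 f(c) = C1/cos(c)


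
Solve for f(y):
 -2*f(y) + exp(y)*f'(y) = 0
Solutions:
 f(y) = C1*exp(-2*exp(-y))


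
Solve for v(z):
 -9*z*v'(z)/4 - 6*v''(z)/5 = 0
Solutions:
 v(z) = C1 + C2*erf(sqrt(15)*z/4)


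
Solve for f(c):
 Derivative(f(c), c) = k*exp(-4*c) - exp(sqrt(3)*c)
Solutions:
 f(c) = C1 - k*exp(-4*c)/4 - sqrt(3)*exp(sqrt(3)*c)/3


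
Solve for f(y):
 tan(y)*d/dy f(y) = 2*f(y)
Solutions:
 f(y) = C1*sin(y)^2


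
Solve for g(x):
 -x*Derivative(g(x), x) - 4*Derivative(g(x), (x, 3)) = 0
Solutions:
 g(x) = C1 + Integral(C2*airyai(-2^(1/3)*x/2) + C3*airybi(-2^(1/3)*x/2), x)


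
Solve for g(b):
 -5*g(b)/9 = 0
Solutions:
 g(b) = 0


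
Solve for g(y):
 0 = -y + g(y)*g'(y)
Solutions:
 g(y) = -sqrt(C1 + y^2)
 g(y) = sqrt(C1 + y^2)


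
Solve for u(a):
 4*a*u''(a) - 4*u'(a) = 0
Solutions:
 u(a) = C1 + C2*a^2


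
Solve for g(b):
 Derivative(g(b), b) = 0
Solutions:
 g(b) = C1


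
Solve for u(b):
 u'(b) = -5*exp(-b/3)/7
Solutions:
 u(b) = C1 + 15*exp(-b/3)/7


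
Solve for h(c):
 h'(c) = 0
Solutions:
 h(c) = C1


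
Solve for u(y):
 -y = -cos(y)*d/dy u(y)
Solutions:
 u(y) = C1 + Integral(y/cos(y), y)


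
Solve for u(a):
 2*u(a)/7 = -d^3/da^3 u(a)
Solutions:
 u(a) = C3*exp(-2^(1/3)*7^(2/3)*a/7) + (C1*sin(2^(1/3)*sqrt(3)*7^(2/3)*a/14) + C2*cos(2^(1/3)*sqrt(3)*7^(2/3)*a/14))*exp(2^(1/3)*7^(2/3)*a/14)


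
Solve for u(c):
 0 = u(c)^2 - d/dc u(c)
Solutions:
 u(c) = -1/(C1 + c)


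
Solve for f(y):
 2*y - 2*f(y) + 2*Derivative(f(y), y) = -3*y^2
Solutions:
 f(y) = C1*exp(y) + 3*y^2/2 + 4*y + 4


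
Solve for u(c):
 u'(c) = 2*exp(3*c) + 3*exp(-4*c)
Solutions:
 u(c) = C1 + 2*exp(3*c)/3 - 3*exp(-4*c)/4


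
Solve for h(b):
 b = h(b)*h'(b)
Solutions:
 h(b) = -sqrt(C1 + b^2)
 h(b) = sqrt(C1 + b^2)


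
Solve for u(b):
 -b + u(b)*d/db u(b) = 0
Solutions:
 u(b) = -sqrt(C1 + b^2)
 u(b) = sqrt(C1 + b^2)


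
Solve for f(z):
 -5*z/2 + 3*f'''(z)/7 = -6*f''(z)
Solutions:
 f(z) = C1 + C2*z + C3*exp(-14*z) + 5*z^3/72 - 5*z^2/336


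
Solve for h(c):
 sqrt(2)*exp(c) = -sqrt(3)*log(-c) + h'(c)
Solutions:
 h(c) = C1 + sqrt(3)*c*log(-c) - sqrt(3)*c + sqrt(2)*exp(c)


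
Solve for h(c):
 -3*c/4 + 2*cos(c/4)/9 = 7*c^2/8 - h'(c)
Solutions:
 h(c) = C1 + 7*c^3/24 + 3*c^2/8 - 8*sin(c/4)/9


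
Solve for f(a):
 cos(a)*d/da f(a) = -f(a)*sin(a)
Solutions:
 f(a) = C1*cos(a)


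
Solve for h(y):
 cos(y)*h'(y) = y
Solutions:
 h(y) = C1 + Integral(y/cos(y), y)


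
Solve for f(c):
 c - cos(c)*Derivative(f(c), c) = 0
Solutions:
 f(c) = C1 + Integral(c/cos(c), c)


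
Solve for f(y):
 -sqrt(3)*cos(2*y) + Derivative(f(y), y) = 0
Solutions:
 f(y) = C1 + sqrt(3)*sin(2*y)/2


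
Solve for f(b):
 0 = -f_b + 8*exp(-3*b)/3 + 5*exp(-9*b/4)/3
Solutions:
 f(b) = C1 - 8*exp(-3*b)/9 - 20*exp(-9*b/4)/27


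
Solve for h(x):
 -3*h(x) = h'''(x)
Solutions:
 h(x) = C3*exp(-3^(1/3)*x) + (C1*sin(3^(5/6)*x/2) + C2*cos(3^(5/6)*x/2))*exp(3^(1/3)*x/2)


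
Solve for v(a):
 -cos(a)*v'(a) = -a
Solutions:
 v(a) = C1 + Integral(a/cos(a), a)


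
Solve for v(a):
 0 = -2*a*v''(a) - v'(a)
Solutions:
 v(a) = C1 + C2*sqrt(a)


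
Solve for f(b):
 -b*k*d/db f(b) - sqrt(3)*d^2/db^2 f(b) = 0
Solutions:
 f(b) = Piecewise((-sqrt(2)*3^(1/4)*sqrt(pi)*C1*erf(sqrt(2)*3^(3/4)*b*sqrt(k)/6)/(2*sqrt(k)) - C2, (k > 0) | (k < 0)), (-C1*b - C2, True))


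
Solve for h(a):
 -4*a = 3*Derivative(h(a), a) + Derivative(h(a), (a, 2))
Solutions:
 h(a) = C1 + C2*exp(-3*a) - 2*a^2/3 + 4*a/9


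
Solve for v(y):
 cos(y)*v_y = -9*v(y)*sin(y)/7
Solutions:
 v(y) = C1*cos(y)^(9/7)


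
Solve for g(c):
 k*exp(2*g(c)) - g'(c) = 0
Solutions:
 g(c) = log(-sqrt(-1/(C1 + c*k))) - log(2)/2
 g(c) = log(-1/(C1 + c*k))/2 - log(2)/2


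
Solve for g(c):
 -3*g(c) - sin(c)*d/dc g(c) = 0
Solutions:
 g(c) = C1*(cos(c) + 1)^(3/2)/(cos(c) - 1)^(3/2)


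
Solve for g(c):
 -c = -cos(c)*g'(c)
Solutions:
 g(c) = C1 + Integral(c/cos(c), c)


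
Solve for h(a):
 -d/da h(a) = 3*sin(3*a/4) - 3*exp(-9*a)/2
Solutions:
 h(a) = C1 + 4*cos(3*a/4) - exp(-9*a)/6
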